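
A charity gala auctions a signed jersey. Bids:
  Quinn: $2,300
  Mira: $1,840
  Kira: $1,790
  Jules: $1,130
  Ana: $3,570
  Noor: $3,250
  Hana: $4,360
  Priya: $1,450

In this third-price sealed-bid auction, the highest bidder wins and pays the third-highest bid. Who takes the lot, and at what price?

Sorting bids: 4,360 (Hana) > 3,570 (Ana) > 3,250 (Noor) > 2,300 (Quinn) > 1,840 (Mira) > 1,790 (Kira) > …
Hana wins; payment is bid #3 in the ranking = $3,250.

Hana pays $3,250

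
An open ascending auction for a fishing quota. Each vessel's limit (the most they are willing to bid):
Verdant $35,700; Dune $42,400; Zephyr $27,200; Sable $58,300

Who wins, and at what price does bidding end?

Rule: the price rises until one bidder remains; the winner pays the price at which the last rival dropped out.
Limits in order: 58,300 (Sable) > 42,400 (Dune) > 35,700 (Verdant) > 27,200 (Zephyr)
Bidding ends when Dune exits at $42,400; Sable takes it.

Sable wins at $42,400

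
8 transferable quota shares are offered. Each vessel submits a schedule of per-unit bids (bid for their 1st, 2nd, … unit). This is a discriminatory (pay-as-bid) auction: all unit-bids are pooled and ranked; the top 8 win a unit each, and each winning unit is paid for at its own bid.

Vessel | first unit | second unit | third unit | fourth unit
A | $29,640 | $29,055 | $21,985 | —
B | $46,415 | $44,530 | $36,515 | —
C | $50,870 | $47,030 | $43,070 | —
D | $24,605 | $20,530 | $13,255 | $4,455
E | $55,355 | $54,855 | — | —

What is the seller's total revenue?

Total revenue: $378,640

Pooled unit-bids ranked (top 8): 55,355 (E-1), 54,855 (E-2), 50,870 (C-1), 47,030 (C-2), 46,415 (B-1), 44,530 (B-2), 43,070 (C-3), 36,515 (B-3)
Next rejected bid: $29,640 (not a price — pay-as-bid).
Each winning unit pays its own bid.
Revenue = 55,355 + 54,855 + 50,870 + 47,030 + 46,415 + 44,530 + 43,070 + 36,515 = $378,640.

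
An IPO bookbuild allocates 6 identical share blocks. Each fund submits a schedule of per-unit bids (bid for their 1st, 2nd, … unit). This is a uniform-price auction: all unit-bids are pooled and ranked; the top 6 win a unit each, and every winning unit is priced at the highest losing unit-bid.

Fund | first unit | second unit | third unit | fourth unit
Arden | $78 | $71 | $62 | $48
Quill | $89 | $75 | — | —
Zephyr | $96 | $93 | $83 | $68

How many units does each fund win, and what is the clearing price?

All unit-bids, highest first — top 6: 96 (Zephyr-1), 93 (Zephyr-2), 89 (Quill-1), 83 (Zephyr-3), 78 (Arden-1), 75 (Quill-2)
Highest rejected unit-bid = $71.
Allocation: Arden 1, Quill 2, Zephyr 3.

Arden 1, Quill 2, Zephyr 3; clearing price $71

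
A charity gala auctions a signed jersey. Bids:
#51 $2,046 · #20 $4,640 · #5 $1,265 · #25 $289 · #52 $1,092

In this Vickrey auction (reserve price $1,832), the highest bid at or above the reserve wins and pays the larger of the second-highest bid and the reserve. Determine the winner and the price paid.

#20 pays $2,046

Bids in order: 4,640 (#20) > 2,046 (#51) > 1,265 (#5) > 1,092 (#52) > 289 (#25)
Highest eligible bid: #20 at $4,640.
Second-highest bid $2,046 exceeds the reserve $1,832 → payment $2,046.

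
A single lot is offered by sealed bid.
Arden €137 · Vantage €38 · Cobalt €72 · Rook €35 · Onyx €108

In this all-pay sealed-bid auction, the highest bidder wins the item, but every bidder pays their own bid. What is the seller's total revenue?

Rule: the highest bidder wins the item, but every bidder pays their own bid.
Sorting bids: 137 (Arden) > 108 (Onyx) > 72 (Cobalt) > 38 (Vantage) > 35 (Rook)
Arden wins with the top bid; all bids are sunk regardless.
Every bidder forfeits their bid regardless of winning.
Revenue = 137 + 38 + 72 + 35 + 108 = €390.

Total revenue: €390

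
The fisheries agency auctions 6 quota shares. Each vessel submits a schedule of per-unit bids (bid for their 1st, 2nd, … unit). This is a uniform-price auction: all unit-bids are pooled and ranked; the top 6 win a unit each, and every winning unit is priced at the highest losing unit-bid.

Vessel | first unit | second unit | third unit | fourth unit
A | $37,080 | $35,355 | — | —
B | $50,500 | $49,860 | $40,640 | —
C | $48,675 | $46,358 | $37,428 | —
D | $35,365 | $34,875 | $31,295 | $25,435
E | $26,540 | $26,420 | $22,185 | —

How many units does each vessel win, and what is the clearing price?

Pooled unit-bids ranked (top 6): 50,500 (B-1), 49,860 (B-2), 48,675 (C-1), 46,358 (C-2), 40,640 (B-3), 37,428 (C-3)
The (k+1)-th unit-bid is $37,080.
Allocation: B 3, C 3.

B 3, C 3; clearing price $37,080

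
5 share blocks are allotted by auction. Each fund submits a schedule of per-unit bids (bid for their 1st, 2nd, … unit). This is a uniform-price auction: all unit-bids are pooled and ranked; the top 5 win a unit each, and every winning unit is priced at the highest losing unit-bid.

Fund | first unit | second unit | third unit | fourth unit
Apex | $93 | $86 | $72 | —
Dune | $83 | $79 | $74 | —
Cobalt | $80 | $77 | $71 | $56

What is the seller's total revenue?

Merging the schedules and taking the best 5: 93 (Apex-1), 86 (Apex-2), 83 (Dune-1), 80 (Cobalt-1), 79 (Dune-2)
First bid not allocated: $77.
Allocation: Apex 2, Cobalt 1, Dune 2. Every unit priced at $77.
Revenue = 5 × 77 = $385.

Total revenue: $385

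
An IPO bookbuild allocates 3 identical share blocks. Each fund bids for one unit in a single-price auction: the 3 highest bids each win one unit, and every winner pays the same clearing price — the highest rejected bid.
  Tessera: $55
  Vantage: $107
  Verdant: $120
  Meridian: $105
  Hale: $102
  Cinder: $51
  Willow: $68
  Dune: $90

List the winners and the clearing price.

Verdant, Vantage, Meridian; each pays $102

Sorting: 120 (Verdant), 107 (Vantage), 105 (Meridian), 102 (Hale), 90 (Dune), …
Top 3: Verdant, Vantage, Meridian.
Highest unsuccessful bid: $102 → clearing price.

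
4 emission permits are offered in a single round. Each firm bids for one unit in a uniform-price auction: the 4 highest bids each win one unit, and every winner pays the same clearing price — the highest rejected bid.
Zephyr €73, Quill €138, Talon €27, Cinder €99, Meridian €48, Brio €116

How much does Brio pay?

Brio pays €48

Bids ranked high→low: 138 (Quill), 116 (Brio), 99 (Cinder), 73 (Zephyr), 48 (Meridian), 27 (Talon)
Winners (4 units): Quill, Brio, Cinder, Zephyr.
First losing bid is Meridian's €48, which sets the uniform price.
Brio wins → pays €48.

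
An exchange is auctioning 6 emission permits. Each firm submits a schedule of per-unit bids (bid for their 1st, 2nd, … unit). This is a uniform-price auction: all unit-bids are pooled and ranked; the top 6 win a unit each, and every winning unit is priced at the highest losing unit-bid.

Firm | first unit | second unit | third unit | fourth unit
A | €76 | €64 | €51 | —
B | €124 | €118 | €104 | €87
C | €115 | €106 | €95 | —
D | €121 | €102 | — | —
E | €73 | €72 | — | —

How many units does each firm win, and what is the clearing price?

All unit-bids, highest first — top 6: 124 (B-1), 121 (D-1), 118 (B-2), 115 (C-1), 106 (C-2), 104 (B-3)
The (k+1)-th unit-bid is €102.
Allocation: B 3, C 2, D 1.

B 3, C 2, D 1; clearing price €102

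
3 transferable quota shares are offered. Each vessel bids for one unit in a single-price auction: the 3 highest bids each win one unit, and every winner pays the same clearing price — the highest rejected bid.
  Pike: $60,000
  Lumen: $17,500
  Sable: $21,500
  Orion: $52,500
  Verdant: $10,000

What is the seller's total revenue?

Total revenue: $52,500

Ordering the bids: 60,000 (Pike), 52,500 (Orion), 21,500 (Sable), 17,500 (Lumen), 10,000 (Verdant)
Top 3: Pike, Orion, Sable.
First losing bid is Lumen's $17,500, which sets the uniform price.
Total revenue = 3 × $17,500 = $52,500.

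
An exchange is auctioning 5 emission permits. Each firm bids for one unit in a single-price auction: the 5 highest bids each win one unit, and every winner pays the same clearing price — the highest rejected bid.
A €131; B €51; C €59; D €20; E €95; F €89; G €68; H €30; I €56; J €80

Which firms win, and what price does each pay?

A, E, F, J, G; each pays €59

Ordering the bids: 131 (A), 95 (E), 89 (F), 80 (J), 68 (G), 59 (C), 56 (I), …
Top 5: A, E, F, J, G.
Highest unsuccessful bid: €59 → clearing price.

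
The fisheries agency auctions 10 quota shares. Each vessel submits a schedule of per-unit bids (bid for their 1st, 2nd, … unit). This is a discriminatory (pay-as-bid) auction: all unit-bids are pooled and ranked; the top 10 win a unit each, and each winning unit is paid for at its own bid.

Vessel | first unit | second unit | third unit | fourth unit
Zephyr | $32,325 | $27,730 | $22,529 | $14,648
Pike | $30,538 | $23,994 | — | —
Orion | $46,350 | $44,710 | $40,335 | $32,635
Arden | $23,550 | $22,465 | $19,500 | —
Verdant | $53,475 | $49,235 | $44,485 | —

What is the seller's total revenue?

All unit-bids, highest first — top 10: 53,475 (Verdant-1), 49,235 (Verdant-2), 46,350 (Orion-1), 44,710 (Orion-2), 44,485 (Verdant-3), 40,335 (Orion-3), 32,635 (Orion-4), 32,325 (Zephyr-1), 30,538 (Pike-1), 27,730 (Zephyr-2)
Next rejected bid: $23,994 (not a price — pay-as-bid).
Each winning unit pays its own bid.
Revenue = 53,475 + 49,235 + 46,350 + 44,710 + 44,485 + 40,335 + 32,635 + 32,325 + 30,538 + 27,730 = $401,818.

Total revenue: $401,818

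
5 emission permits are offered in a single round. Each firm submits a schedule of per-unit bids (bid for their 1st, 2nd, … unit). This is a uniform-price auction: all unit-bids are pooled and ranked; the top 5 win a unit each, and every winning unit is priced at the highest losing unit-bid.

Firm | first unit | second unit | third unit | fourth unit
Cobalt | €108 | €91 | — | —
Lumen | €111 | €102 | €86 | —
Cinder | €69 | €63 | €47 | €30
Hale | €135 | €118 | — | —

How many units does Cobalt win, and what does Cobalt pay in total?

Pooled unit-bids ranked (top 5): 135 (Hale-1), 118 (Hale-2), 111 (Lumen-1), 108 (Cobalt-1), 102 (Lumen-2)
Highest rejected unit-bid = €91.
Cobalt wins 1 unit(s) at €91 each.

Cobalt: 1 unit, pays €91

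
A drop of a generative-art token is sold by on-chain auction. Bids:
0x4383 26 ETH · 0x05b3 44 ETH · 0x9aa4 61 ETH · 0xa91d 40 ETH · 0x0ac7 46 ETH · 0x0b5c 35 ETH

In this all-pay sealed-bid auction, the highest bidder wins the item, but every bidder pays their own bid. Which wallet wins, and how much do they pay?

0x9aa4 pays 61 ETH

Bids in order: 61 (0x9aa4) > 46 (0x0ac7) > 44 (0x05b3) > 40 (0xa91d) > 35 (0x0b5c) > 26 (0x4383)
0x9aa4 wins with the top bid; all bids are sunk regardless.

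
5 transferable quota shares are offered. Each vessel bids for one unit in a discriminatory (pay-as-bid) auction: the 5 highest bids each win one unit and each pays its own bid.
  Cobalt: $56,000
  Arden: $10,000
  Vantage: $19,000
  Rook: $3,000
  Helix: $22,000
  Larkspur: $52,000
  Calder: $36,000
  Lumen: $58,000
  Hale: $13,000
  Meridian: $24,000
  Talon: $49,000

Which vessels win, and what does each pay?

Sorting: 58,000 (Lumen), 56,000 (Cobalt), 52,000 (Larkspur), 49,000 (Talon), 36,000 (Calder), 24,000 (Meridian), 22,000 (Helix), …
Top 5: Lumen, Cobalt, Larkspur, Talon, Calder.
Each winner pays its own bid: Lumen $58,000, Cobalt $56,000, Larkspur $52,000, Talon $49,000, Calder $36,000.

Lumen $58,000, Cobalt $56,000, Larkspur $52,000, Talon $49,000, Calder $36,000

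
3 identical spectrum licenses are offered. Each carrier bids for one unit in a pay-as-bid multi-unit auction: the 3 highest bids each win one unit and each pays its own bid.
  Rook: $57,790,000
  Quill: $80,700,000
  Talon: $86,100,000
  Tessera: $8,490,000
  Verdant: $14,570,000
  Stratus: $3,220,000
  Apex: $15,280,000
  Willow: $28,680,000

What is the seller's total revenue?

Ordering the bids: 86,100,000 (Talon), 80,700,000 (Quill), 57,790,000 (Rook), 28,680,000 (Willow), 15,280,000 (Apex), …
The 3 highest are Talon, Quill, Rook.
Total revenue = 86,100,000 + 80,700,000 + 57,790,000 = $224,590,000.

Total revenue: $224,590,000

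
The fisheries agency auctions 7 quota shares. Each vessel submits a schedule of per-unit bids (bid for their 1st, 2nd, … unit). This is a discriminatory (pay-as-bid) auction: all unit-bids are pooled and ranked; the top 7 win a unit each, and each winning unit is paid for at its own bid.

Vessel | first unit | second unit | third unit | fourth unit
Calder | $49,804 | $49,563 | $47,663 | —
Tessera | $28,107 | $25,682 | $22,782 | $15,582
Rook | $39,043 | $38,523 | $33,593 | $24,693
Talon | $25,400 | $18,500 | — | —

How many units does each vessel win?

All unit-bids, highest first — top 7: 49,804 (Calder-1), 49,563 (Calder-2), 47,663 (Calder-3), 39,043 (Rook-1), 38,523 (Rook-2), 33,593 (Rook-3), 28,107 (Tessera-1)
Next rejected bid: $25,682 (not a price — pay-as-bid).
Allocation: Calder 3, Rook 3, Tessera 1.

Calder 3, Rook 3, Tessera 1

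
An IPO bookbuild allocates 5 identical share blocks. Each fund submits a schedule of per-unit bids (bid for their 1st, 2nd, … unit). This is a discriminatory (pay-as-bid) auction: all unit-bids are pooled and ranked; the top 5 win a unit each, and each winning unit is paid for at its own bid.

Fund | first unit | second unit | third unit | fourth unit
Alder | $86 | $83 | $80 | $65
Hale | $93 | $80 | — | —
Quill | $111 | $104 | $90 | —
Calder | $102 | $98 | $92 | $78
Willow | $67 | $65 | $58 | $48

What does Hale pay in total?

All unit-bids, highest first — top 5: 111 (Quill-1), 104 (Quill-2), 102 (Calder-1), 98 (Calder-2), 93 (Hale-1)
Next rejected bid: $92 (not a price — pay-as-bid).
Hale's winning unit-bids: 93 = $93.

Hale pays $93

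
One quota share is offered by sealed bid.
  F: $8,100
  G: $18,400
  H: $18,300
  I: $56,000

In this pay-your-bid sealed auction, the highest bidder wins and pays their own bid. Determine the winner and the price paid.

I pays $56,000

Bids in order: 56,000 (I) > 18,400 (G) > 18,300 (H) > 8,100 (F)
I has the highest bid and pays exactly that: $56,000.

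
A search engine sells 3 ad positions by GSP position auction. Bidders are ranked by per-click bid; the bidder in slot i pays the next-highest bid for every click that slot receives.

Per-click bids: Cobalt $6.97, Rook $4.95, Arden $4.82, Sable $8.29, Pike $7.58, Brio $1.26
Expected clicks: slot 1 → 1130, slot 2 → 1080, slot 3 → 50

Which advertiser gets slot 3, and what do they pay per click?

Sorting advertisers: $8.29 (Sable) > $7.58 (Pike) > $6.97 (Cobalt) > $4.95 (Rook) > …
Slot 3 goes to the third-ranked bidder, Cobalt, who pays the next bid down: $4.95/click.

Cobalt; $4.95 per click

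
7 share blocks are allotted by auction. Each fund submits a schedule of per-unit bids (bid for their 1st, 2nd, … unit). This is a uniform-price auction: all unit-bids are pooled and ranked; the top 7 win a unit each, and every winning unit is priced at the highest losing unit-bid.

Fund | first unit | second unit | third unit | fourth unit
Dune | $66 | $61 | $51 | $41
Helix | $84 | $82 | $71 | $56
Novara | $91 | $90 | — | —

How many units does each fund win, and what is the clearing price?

Merging the schedules and taking the best 7: 91 (Novara-1), 90 (Novara-2), 84 (Helix-1), 82 (Helix-2), 71 (Helix-3), 66 (Dune-1), 61 (Dune-2)
Highest rejected unit-bid = $56.
Allocation: Dune 2, Helix 3, Novara 2.

Dune 2, Helix 3, Novara 2; clearing price $56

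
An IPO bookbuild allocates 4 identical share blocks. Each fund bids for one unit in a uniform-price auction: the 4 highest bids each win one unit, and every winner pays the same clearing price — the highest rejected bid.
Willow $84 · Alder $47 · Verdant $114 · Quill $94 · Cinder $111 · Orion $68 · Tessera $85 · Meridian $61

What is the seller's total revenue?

Bids ranked high→low: 114 (Verdant), 111 (Cinder), 94 (Quill), 85 (Tessera), 84 (Willow), 68 (Orion), …
Winners (4 units): Verdant, Cinder, Quill, Tessera.
Highest unsuccessful bid: $84 → clearing price.
Total revenue = 4 × $84 = $336.

Total revenue: $336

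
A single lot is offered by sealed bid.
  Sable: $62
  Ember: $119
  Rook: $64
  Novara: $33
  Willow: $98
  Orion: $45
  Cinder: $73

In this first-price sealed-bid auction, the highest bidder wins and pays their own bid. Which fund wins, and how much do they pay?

Bids ranked: 119 (Ember) > 98 (Willow) > 73 (Cinder) > 64 (Rook) > 62 (Sable) > 45 (Orion) > …
Ember is highest → pays own bid, $119.

Ember pays $119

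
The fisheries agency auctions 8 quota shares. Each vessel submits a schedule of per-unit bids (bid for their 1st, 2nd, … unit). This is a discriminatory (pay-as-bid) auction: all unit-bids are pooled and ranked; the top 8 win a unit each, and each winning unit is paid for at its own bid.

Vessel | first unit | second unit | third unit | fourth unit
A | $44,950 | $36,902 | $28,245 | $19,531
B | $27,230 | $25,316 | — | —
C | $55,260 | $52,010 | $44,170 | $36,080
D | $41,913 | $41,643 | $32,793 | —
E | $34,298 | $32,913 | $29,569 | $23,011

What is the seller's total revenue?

Total revenue: $352,928

All unit-bids, highest first — top 8: 55,260 (C-1), 52,010 (C-2), 44,950 (A-1), 44,170 (C-3), 41,913 (D-1), 41,643 (D-2), 36,902 (A-2), 36,080 (C-4)
Next rejected bid: $34,298 (not a price — pay-as-bid).
Each winning unit pays its own bid.
Revenue = 55,260 + 52,010 + 44,950 + 44,170 + 41,913 + 41,643 + 36,902 + 36,080 = $352,928.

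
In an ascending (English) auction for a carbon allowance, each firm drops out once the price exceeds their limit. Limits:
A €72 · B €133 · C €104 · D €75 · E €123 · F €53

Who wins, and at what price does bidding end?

B wins at €123

Rule: the price rises until one bidder remains; the winner pays the price at which the last rival dropped out.
Limits in order: 133 (B) > 123 (E) > 104 (C) > 75 (D) > 72 (A) > 53 (F)
E is the last rival to drop out, at €123; B remains and wins at that price.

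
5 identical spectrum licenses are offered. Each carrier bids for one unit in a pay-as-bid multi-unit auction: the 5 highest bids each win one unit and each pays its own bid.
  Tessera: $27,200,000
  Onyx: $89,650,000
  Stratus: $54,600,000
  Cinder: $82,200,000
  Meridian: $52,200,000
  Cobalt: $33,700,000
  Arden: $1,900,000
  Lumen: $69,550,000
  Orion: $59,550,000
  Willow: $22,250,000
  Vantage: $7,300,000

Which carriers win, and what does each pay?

Onyx $89,650,000, Cinder $82,200,000, Lumen $69,550,000, Orion $59,550,000, Stratus $54,600,000

Ordering the bids: 89,650,000 (Onyx), 82,200,000 (Cinder), 69,550,000 (Lumen), 59,550,000 (Orion), 54,600,000 (Stratus), 52,200,000 (Meridian), 33,700,000 (Cobalt), …
Winners (5 units): Onyx, Cinder, Lumen, Orion, Stratus.
Each winner pays its own bid: Onyx $89,650,000, Cinder $82,200,000, Lumen $69,550,000, Orion $59,550,000, Stratus $54,600,000.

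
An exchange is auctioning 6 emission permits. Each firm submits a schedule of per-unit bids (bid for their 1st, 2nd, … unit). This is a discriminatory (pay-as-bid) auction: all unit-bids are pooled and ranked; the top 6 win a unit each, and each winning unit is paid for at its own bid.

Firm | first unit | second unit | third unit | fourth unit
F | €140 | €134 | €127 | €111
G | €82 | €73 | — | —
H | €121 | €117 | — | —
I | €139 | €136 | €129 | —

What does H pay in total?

H pays €0

Merging the schedules and taking the best 6: 140 (F-1), 139 (I-1), 136 (I-2), 134 (F-2), 129 (I-3), 127 (F-3)
Next rejected bid: €121 (not a price — pay-as-bid).
H wins no units.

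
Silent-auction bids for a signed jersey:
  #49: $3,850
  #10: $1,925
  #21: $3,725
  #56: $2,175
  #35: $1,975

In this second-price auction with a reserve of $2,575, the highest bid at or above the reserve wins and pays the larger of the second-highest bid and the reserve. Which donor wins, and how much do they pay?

Bids ranked: 3,850 (#49) > 3,725 (#21) > 2,175 (#56) > 1,975 (#35) > 1,925 (#10)
#49 has the top bid at or above the reserve ($3,850).
Second-highest bid $3,725 exceeds the reserve $2,575 → payment $3,725.

#49 pays $3,725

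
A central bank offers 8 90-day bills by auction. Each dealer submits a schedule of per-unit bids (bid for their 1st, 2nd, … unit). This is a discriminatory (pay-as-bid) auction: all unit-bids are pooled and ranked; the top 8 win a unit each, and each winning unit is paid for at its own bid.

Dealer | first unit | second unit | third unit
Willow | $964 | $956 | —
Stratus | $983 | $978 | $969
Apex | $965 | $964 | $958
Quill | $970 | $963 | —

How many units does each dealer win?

Apex 2, Quill 2, Stratus 3, Willow 1

All unit-bids, highest first — top 8: 983 (Stratus-1), 978 (Stratus-2), 970 (Quill-1), 969 (Stratus-3), 965 (Apex-1), 964 (Willow-1), 964 (Apex-2), 963 (Quill-2)
Next rejected bid: $958 (not a price — pay-as-bid).
Allocation: Apex 2, Quill 2, Stratus 3, Willow 1.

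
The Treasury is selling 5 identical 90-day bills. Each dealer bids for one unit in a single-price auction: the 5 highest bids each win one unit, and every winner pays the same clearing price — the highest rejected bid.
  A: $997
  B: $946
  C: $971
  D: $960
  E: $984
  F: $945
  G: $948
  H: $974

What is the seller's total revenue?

Total revenue: $4,740

Ordering the bids: 997 (A), 984 (E), 974 (H), 971 (C), 960 (D), 948 (G), 946 (B), …
The 5 highest are A, E, H, C, D.
Highest unsuccessful bid: $948 → clearing price.
Total revenue = 5 × $948 = $4,740.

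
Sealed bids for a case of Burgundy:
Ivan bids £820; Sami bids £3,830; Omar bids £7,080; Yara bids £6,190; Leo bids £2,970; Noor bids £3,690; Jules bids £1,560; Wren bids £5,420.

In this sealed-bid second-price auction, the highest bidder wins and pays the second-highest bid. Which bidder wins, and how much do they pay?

Omar pays £6,190

Sealed-bid second-price auction: the highest bidder wins and pays the second-highest bid.
Bids ranked: 7,080 (Omar) > 6,190 (Yara) > 5,420 (Wren) > 3,830 (Sami) > 3,690 (Noor) > 2,970 (Leo) > …
Omar wins with the highest bid; price is set by the runner-up at £6,190.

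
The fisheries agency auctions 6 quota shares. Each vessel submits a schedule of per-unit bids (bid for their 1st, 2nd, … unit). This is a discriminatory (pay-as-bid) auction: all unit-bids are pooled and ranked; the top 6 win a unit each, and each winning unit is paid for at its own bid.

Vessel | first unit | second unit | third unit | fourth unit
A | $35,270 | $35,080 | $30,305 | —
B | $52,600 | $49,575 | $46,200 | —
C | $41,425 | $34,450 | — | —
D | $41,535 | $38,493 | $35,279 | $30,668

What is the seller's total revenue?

All unit-bids, highest first — top 6: 52,600 (B-1), 49,575 (B-2), 46,200 (B-3), 41,535 (D-1), 41,425 (C-1), 38,493 (D-2)
Next rejected bid: $35,279 (not a price — pay-as-bid).
Each winning unit pays its own bid.
Revenue = 52,600 + 49,575 + 46,200 + 41,535 + 41,425 + 38,493 = $269,828.

Total revenue: $269,828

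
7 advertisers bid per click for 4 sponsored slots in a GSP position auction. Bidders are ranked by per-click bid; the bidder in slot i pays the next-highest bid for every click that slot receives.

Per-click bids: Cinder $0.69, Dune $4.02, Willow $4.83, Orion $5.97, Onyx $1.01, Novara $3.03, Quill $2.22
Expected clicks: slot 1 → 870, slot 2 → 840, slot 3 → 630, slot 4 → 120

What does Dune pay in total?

Ranked by bid: $5.97 (Orion) > $4.83 (Willow) > $4.02 (Dune) > $3.03 (Novara) > $2.22 (Quill) > …
Dune holds slot 3 → pays next bid $3.03 × 630 clicks = $1908.90.

Dune pays $1908.90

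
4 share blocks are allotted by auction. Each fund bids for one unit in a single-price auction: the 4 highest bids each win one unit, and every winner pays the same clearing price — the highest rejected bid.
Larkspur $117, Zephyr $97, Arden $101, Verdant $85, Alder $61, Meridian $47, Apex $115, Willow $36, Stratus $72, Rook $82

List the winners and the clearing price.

Ordering the bids: 117 (Larkspur), 115 (Apex), 101 (Arden), 97 (Zephyr), 85 (Verdant), 82 (Rook), …
The 4 highest are Larkspur, Apex, Arden, Zephyr.
First losing bid is Verdant's $85, which sets the uniform price.

Larkspur, Apex, Arden, Zephyr; each pays $85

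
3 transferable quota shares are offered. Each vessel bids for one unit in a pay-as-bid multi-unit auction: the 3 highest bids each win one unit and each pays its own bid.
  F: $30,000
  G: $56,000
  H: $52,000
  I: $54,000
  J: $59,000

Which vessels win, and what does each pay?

J $59,000, G $56,000, I $54,000

Sorting: 59,000 (J), 56,000 (G), 54,000 (I), 52,000 (H), 30,000 (F)
The 3 highest are J, G, I.
Each winner pays its own bid: J $59,000, G $56,000, I $54,000.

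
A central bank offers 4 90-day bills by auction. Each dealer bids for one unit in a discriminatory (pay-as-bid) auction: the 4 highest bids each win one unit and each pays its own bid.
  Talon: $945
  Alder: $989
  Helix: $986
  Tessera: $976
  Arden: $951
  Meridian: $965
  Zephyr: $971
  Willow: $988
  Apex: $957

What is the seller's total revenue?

Ordering the bids: 989 (Alder), 988 (Willow), 986 (Helix), 976 (Tessera), 971 (Zephyr), 965 (Meridian), …
The 4 highest are Alder, Willow, Helix, Tessera.
Total revenue = 989 + 988 + 986 + 976 = $3,939.

Total revenue: $3,939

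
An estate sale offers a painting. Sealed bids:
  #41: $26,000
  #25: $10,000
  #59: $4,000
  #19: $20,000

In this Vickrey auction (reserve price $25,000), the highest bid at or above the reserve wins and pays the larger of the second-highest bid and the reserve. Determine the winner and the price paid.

Sorting bids: 26,000 (#41) > 20,000 (#19) > 10,000 (#25) > 4,000 (#59)
#41 has the top bid at or above the reserve ($26,000).
Second-highest bid $20,000 is below the reserve $25,000, so the reserve binds → payment $25,000.

#41 pays $25,000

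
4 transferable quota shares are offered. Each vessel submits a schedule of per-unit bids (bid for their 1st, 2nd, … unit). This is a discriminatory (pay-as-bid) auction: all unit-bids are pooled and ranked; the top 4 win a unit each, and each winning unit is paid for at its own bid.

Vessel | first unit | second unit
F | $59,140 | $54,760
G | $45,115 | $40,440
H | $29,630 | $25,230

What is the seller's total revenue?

All unit-bids, highest first — top 4: 59,140 (F-1), 54,760 (F-2), 45,115 (G-1), 40,440 (G-2)
Next rejected bid: $29,630 (not a price — pay-as-bid).
Each winning unit pays its own bid.
Revenue = 59,140 + 54,760 + 45,115 + 40,440 = $199,455.

Total revenue: $199,455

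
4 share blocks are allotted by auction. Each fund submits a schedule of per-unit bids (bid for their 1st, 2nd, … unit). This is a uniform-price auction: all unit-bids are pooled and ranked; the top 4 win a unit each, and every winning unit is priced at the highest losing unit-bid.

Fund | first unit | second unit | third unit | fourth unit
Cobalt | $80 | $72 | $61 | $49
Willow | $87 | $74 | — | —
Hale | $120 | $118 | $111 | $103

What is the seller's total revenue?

Total revenue: $348

Pooled unit-bids ranked (top 4): 120 (Hale-1), 118 (Hale-2), 111 (Hale-3), 103 (Hale-4)
The (k+1)-th unit-bid is $87.
Allocation: Hale 4. Every unit priced at $87.
Revenue = 4 × 87 = $348.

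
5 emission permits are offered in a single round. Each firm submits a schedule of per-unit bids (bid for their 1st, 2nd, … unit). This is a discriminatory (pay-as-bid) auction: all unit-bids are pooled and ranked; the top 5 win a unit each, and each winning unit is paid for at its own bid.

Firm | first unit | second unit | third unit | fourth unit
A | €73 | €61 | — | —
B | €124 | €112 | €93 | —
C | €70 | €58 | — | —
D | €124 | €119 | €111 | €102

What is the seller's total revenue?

Pooled unit-bids ranked (top 5): 124 (B-1), 124 (D-1), 119 (D-2), 112 (B-2), 111 (D-3)
Next rejected bid: €102 (not a price — pay-as-bid).
Each winning unit pays its own bid.
Revenue = 124 + 124 + 119 + 112 + 111 = €590.

Total revenue: €590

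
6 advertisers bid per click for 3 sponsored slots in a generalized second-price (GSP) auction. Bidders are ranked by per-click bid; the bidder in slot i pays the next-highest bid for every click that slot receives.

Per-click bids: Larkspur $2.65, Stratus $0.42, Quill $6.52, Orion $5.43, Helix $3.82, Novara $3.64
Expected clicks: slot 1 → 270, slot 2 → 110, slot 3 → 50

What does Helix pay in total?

Sorting advertisers: $6.52 (Quill) > $5.43 (Orion) > $3.82 (Helix) > $3.64 (Novara) > …
Helix holds slot 3 → pays next bid $3.64 × 50 clicks = $182.00.

Helix pays $182.00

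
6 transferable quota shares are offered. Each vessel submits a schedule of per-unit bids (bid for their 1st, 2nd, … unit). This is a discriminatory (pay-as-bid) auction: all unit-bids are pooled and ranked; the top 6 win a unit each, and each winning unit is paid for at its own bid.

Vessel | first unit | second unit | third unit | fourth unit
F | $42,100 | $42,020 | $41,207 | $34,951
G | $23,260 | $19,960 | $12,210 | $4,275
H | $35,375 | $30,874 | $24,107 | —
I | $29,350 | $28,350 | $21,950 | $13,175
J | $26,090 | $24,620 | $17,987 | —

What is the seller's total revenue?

Merging the schedules and taking the best 6: 42,100 (F-1), 42,020 (F-2), 41,207 (F-3), 35,375 (H-1), 34,951 (F-4), 30,874 (H-2)
Next rejected bid: $29,350 (not a price — pay-as-bid).
Each winning unit pays its own bid.
Revenue = 42,100 + 42,020 + 41,207 + 35,375 + 34,951 + 30,874 = $226,527.

Total revenue: $226,527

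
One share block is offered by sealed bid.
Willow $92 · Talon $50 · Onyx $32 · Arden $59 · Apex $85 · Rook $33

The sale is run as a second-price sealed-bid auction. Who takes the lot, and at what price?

Bids ranked: 92 (Willow) > 85 (Apex) > 59 (Arden) > 50 (Talon) > 33 (Rook) > 32 (Onyx)
Second-price: Willow pays Apex's bid of $85.

Willow pays $85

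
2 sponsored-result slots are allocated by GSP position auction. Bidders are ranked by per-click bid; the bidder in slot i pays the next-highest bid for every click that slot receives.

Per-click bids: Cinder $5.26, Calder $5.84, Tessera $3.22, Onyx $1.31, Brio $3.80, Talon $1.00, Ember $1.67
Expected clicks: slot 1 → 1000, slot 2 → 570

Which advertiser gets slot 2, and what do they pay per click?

Cinder; $3.80 per click

Sorting advertisers: $5.84 (Calder) > $5.26 (Cinder) > $3.80 (Brio) > …
Slot 2 goes to the second-ranked bidder, Cinder, who pays the next bid down: $3.80/click.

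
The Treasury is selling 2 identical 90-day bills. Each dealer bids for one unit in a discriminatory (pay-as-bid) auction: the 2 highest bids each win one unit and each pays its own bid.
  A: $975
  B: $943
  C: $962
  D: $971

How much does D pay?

Bids ranked high→low: 975 (A), 971 (D), 962 (C), 943 (B)
The 2 highest are A, D.
D wins → own bid $971.

D pays $971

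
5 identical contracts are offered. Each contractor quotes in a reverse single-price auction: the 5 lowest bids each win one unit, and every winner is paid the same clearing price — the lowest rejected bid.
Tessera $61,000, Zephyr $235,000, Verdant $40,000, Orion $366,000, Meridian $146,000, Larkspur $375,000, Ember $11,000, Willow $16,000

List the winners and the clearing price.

Bids ranked low→high: 11,000 (Ember), 16,000 (Willow), 40,000 (Verdant), 61,000 (Tessera), 146,000 (Meridian), 235,000 (Zephyr), 366,000 (Orion), …
The 5 lowest are Ember, Willow, Verdant, Tessera, Meridian.
First losing bid is Zephyr's $235,000, which sets the uniform price.

Ember, Willow, Verdant, Tessera, Meridian; each is paid $235,000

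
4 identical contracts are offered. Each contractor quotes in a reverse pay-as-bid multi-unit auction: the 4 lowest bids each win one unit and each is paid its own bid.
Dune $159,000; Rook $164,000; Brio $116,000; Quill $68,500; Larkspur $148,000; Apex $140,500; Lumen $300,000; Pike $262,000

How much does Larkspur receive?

Bids ranked low→high: 68,500 (Quill), 116,000 (Brio), 140,500 (Apex), 148,000 (Larkspur), 159,000 (Dune), 164,000 (Rook), …
Winners (4 units): Quill, Brio, Apex, Larkspur.
Larkspur wins → own bid $148,000.

Larkspur is paid $148,000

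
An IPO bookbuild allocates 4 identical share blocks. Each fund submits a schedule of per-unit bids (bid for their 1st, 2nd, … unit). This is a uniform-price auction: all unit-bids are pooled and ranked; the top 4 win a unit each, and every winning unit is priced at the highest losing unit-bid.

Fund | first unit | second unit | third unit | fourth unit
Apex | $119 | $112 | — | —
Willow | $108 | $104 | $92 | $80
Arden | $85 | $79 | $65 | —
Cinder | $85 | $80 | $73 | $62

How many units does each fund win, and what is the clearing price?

All unit-bids, highest first — top 4: 119 (Apex-1), 112 (Apex-2), 108 (Willow-1), 104 (Willow-2)
First bid not allocated: $92.
Allocation: Apex 2, Willow 2.

Apex 2, Willow 2; clearing price $92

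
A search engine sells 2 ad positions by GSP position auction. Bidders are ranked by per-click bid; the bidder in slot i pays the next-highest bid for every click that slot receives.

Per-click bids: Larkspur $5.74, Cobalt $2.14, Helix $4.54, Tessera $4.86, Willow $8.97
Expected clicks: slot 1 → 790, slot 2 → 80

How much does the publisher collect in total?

Sorting advertisers: $8.97 (Willow) > $5.74 (Larkspur) > $4.86 (Tessera) > …
Slot 1: Willow pays $5.74 × 790 = $4534.60
Slot 2: Larkspur pays $4.86 × 80 = $388.80
Total = $4923.40

Total revenue: $4923.40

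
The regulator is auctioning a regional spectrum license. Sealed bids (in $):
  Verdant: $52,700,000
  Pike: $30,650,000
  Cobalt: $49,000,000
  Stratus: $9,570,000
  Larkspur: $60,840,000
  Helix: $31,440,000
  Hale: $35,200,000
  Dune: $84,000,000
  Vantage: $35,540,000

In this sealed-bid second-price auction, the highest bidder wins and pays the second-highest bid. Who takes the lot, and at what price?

Dune pays $60,840,000

Bids in order: 84,000,000 (Dune) > 60,840,000 (Larkspur) > 52,700,000 (Verdant) > 49,000,000 (Cobalt) > 35,540,000 (Vantage) > 35,200,000 (Hale) > …
Dune is highest; pays the second-highest bid, $60,840,000.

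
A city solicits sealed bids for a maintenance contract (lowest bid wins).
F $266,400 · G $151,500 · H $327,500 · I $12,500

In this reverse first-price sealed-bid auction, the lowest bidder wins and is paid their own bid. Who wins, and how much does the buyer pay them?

I is paid $12,500

Rule: the lowest bidder wins and is paid their own bid.
Bids ranked: 12,500 (I) < 151,500 (G) < 266,400 (F) < 327,500 (H)
First-price: I is paid what they bid, $12,500.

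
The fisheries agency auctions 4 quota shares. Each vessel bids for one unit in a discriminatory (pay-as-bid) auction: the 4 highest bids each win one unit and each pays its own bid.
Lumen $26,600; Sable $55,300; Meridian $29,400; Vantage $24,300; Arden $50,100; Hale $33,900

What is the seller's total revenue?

Ordering the bids: 55,300 (Sable), 50,100 (Arden), 33,900 (Hale), 29,400 (Meridian), 26,600 (Lumen), 24,300 (Vantage)
The 4 highest are Sable, Arden, Hale, Meridian.
Total revenue = 55,300 + 50,100 + 33,900 + 29,400 = $168,700.

Total revenue: $168,700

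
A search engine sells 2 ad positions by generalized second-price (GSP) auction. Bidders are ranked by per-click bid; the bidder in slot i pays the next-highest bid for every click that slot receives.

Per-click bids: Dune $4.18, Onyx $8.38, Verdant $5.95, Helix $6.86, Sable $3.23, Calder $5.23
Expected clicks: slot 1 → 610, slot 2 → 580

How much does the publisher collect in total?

Per-click bids in order: $8.38 (Onyx) > $6.86 (Helix) > $5.95 (Verdant) > …
Slot 1: Onyx pays $6.86 × 610 = $4184.60
Slot 2: Helix pays $5.95 × 580 = $3451.00
Total = $7635.60

Total revenue: $7635.60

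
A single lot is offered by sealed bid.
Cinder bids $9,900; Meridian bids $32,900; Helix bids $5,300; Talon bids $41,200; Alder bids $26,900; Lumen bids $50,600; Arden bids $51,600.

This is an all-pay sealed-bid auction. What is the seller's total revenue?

Bids in order: 51,600 (Arden) > 50,600 (Lumen) > 41,200 (Talon) > 32,900 (Meridian) > 26,900 (Alder) > 9,900 (Cinder) > …
Every bidder forfeits their bid regardless of winning.
Revenue = 9,900 + 32,900 + 5,300 + 41,200 + 26,900 + 50,600 + 51,600 = $218,400.

Total revenue: $218,400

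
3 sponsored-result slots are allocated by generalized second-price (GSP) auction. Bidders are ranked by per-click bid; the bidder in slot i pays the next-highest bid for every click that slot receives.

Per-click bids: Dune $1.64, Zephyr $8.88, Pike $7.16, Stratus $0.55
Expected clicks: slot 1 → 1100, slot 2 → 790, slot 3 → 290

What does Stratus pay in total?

Per-click bids in order: $8.88 (Zephyr) > $7.16 (Pike) > $1.64 (Dune) > $0.55 (Stratus)
Stratus ranks below slot 3 → no slot, pays nothing.

Stratus pays $0.00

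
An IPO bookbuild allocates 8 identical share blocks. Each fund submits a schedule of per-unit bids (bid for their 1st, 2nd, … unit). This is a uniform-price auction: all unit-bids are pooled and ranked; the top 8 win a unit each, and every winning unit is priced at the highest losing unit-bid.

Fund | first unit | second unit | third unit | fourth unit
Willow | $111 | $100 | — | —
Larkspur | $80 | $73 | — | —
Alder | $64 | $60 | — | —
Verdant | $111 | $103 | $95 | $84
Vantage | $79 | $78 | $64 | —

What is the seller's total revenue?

Total revenue: $624

Merging the schedules and taking the best 8: 111 (Willow-1), 111 (Verdant-1), 103 (Verdant-2), 100 (Willow-2), 95 (Verdant-3), 84 (Verdant-4), 80 (Larkspur-1), 79 (Vantage-1)
The (k+1)-th unit-bid is $78.
Allocation: Larkspur 1, Vantage 1, Verdant 4, Willow 2. Every unit priced at $78.
Revenue = 8 × 78 = $624.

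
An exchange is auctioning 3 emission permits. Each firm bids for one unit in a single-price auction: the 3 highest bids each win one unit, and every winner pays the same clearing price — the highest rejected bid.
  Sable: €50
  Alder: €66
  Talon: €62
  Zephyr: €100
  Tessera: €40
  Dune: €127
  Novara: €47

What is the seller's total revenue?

Ordering the bids: 127 (Dune), 100 (Zephyr), 66 (Alder), 62 (Talon), 50 (Sable), …
Top 3: Dune, Zephyr, Alder.
Highest unsuccessful bid: €62 → clearing price.
Total revenue = 3 × €62 = €186.

Total revenue: €186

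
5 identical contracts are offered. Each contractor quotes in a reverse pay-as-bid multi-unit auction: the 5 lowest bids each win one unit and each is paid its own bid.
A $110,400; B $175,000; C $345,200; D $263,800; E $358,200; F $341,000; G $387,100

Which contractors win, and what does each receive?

Ordering the bids: 110,400 (A), 175,000 (B), 263,800 (D), 341,000 (F), 345,200 (C), 358,200 (E), 387,100 (G)
The 5 lowest are A, B, D, F, C.
Each winner is paid its own bid: A $110,400, B $175,000, D $263,800, F $341,000, C $345,200.

A $110,400, B $175,000, D $263,800, F $341,000, C $345,200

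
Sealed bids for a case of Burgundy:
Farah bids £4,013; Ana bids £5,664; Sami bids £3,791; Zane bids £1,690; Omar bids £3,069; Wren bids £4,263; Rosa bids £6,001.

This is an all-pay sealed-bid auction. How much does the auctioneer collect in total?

Bids ranked: 6,001 (Rosa) > 5,664 (Ana) > 4,263 (Wren) > 4,013 (Farah) > 3,791 (Sami) > 3,069 (Omar) > …
Every bidder forfeits their bid regardless of winning.
Revenue = 4,013 + 5,664 + 3,791 + 1,690 + 3,069 + 4,263 + 6,001 = £28,491.

Total revenue: £28,491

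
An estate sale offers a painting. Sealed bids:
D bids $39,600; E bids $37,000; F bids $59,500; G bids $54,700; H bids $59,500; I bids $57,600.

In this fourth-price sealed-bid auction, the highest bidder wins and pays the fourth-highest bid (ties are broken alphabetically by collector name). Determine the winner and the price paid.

F pays $54,700

Fourth-price sealed-bid auction: the highest bidder wins and pays the fourth-highest bid.
Sorting bids: 59,500 (F) > 59,500 (H) > 57,600 (I) > 54,700 (G) > 39,600 (D) > 37,000 (E)
Tie at $59,500 → F wins by tie-break.
F is highest; pays the fourth-highest bid, $54,700.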